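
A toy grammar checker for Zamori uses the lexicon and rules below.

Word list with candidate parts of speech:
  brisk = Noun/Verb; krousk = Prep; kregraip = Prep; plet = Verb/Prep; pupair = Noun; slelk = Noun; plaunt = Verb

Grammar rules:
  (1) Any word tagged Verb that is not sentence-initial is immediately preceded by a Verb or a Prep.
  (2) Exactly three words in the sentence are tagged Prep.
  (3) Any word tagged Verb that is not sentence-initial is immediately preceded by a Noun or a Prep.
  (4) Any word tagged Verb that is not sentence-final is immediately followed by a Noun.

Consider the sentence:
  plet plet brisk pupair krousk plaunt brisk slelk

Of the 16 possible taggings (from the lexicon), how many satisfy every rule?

2

Candidates per position — 1:plet {Verb,Prep}; 2:plet {Verb,Prep}; 3:brisk {Noun,Verb}; 4:pupair {Noun}; 5:krousk {Prep}; 6:plaunt {Verb}; 7:brisk {Noun,Verb}; 8:slelk {Noun}.
There are 16 candidate sequences in total.
The sequences that satisfy every rule: Prep Prep Noun Noun Prep Verb Noun Noun; Prep Prep Verb Noun Prep Verb Noun Noun.
Count = 2.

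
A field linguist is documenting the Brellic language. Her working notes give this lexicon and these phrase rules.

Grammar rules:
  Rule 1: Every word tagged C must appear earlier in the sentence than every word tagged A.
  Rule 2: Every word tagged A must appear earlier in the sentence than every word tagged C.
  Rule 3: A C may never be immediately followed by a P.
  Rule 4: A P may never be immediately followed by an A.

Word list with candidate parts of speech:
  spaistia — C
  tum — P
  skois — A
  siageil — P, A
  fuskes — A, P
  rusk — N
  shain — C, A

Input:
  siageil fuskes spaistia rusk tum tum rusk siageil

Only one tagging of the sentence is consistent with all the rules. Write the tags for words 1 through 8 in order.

Candidates per position — 1:siageil {P,A}; 2:fuskes {A,P}; 3:spaistia {C}; 4:rusk {N}; 5:tum {P}; 6:tum {P}; 7:rusk {N}; 8:siageil {P,A}.
Position 1: tagging it A would leave rule 1 unsatisfiable, so it must be P.
Position 2: tagging it A would leave rule 1 unsatisfiable, so it must be P.
Position 8: tagging it A would leave rule 2 unsatisfiable, so it must be P.
That leaves exactly one tagging: P P C N P P N P.
Rule-by-rule: rule 1 satisfied; rule 2 satisfied; rule 3 satisfied; rule 4 satisfied.

P P C N P P N P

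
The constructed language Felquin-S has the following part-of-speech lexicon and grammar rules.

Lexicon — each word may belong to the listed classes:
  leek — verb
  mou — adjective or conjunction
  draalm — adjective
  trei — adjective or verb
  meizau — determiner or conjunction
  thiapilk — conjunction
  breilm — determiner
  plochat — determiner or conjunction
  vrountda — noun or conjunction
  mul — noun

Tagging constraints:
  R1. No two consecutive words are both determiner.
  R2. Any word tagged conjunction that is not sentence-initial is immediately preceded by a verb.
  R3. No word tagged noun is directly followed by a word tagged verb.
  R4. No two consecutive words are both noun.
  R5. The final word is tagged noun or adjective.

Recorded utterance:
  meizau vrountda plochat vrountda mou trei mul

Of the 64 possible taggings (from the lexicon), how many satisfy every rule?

Candidates per position — 1:meizau {determiner,conjunction}; 2:vrountda {noun,conjunction}; 3:plochat {determiner,conjunction}; 4:vrountda {noun,conjunction}; 5:mou {adjective,conjunction}; 6:trei {adjective,verb}; 7:mul {noun}.
There are 64 candidate sequences in total.
The sequences that satisfy every rule: determiner noun determiner noun adjective adjective noun; determiner noun determiner noun adjective verb noun; conjunction noun determiner noun adjective adjective noun; conjunction noun determiner noun adjective verb noun.
Count = 4.

4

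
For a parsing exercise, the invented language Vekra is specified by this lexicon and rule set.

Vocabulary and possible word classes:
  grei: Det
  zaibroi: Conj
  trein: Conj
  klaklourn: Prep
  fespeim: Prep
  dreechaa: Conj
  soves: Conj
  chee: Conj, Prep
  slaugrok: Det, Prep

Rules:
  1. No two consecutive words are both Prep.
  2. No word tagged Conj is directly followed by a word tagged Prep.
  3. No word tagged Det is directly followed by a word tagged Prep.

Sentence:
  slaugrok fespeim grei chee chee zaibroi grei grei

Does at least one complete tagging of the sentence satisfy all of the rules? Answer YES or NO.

NO

Candidates per position — 1:slaugrok {Det,Prep}; 2:fespeim {Prep}; 3:grei {Det}; 4:chee {Conj,Prep}; 5:chee {Conj,Prep}; 6:zaibroi {Conj}; 7:grei {Det}; 8:grei {Det}.
Every candidate sequence violates at least one rule; no consistent tagging exists.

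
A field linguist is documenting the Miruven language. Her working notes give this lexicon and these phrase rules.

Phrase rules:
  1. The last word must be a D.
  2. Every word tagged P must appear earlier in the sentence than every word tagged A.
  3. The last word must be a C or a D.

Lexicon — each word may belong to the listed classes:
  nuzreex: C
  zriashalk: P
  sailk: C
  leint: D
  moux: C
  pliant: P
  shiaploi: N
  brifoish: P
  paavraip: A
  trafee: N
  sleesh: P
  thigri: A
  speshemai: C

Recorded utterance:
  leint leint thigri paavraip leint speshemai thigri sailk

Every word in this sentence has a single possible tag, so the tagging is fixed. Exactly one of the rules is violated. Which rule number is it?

1

Fixed tagging: D D A A D C A C.
Checking each rule: R1 ✗, R2 ✓, R3 ✓.
Only rule 1 fails.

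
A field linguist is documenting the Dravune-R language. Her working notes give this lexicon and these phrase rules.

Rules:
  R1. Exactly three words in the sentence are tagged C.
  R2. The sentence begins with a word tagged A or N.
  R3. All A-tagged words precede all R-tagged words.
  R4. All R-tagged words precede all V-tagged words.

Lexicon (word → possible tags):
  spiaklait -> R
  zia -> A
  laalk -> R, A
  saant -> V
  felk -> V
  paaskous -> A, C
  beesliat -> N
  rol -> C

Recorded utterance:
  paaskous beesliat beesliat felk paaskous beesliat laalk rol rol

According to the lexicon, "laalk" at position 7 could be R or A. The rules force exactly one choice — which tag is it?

Candidates per position — 1:paaskous {A,C}; 2:beesliat {N}; 3:beesliat {N}; 4:felk {V}; 5:paaskous {A,C}; 6:beesliat {N}; 7:laalk {R,A}; 8:rol {C}; 9:rol {C}.
Position 1: tagging it C would leave rule 2 unsatisfiable, so it must be A.
Position 5: tagging it A would leave rule 1 unsatisfiable, so it must be C.
Position 7: tagging it R would leave rule 4 unsatisfiable, so it must be A.
The only consistent sequence is: A N N V C N A C C.
Checking: rule 1 ✓; rule 2 ✓; rule 3 ✓; rule 4 ✓.

A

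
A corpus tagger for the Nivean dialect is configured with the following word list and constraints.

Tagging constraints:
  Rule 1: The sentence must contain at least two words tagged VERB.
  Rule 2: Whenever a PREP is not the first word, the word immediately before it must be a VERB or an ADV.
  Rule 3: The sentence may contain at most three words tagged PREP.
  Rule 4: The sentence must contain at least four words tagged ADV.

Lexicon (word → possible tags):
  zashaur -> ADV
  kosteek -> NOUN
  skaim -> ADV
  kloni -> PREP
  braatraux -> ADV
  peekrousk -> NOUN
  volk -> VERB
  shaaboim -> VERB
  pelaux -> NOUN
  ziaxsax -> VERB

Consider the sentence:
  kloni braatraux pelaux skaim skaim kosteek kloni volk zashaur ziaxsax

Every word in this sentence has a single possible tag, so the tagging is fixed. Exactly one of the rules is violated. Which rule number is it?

Fixed tagging: PREP ADV NOUN ADV ADV NOUN PREP VERB ADV VERB.
Checking each rule: R1 holds, R2 violated, R3 holds, R4 holds.
Only rule 2 fails.

2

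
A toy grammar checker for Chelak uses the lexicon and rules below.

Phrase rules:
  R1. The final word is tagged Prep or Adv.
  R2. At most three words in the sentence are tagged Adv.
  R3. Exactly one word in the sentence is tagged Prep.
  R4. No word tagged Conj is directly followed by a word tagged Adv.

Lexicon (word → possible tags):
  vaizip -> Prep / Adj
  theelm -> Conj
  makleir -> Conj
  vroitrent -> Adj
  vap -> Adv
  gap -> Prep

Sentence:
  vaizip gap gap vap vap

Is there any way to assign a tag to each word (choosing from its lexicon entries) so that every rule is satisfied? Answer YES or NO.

Candidates per position — 1:vaizip {Prep,Adj}; 2:gap {Prep}; 3:gap {Prep}; 4:vap {Adv}; 5:vap {Adv}.
Rule 3 cannot be satisfied by any choice of tags from the lexicon.
So there is no consistent tagging.

NO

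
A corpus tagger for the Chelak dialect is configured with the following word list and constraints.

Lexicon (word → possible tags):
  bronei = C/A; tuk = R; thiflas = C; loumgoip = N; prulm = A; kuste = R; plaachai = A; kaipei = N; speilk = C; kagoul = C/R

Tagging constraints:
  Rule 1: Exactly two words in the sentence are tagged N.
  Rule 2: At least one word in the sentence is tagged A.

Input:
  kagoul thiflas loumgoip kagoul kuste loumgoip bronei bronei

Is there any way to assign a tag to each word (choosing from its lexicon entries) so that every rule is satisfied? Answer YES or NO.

YES

Candidates per position — 1:kagoul {C,R}; 2:thiflas {C}; 3:loumgoip {N}; 4:kagoul {C,R}; 5:kuste {R}; 6:loumgoip {N}; 7:bronei {C,A}; 8:bronei {C,A}.
One satisfying assignment: R C N R R N A C.
Verifying each rule — rule 1 ok; rule 2 ok.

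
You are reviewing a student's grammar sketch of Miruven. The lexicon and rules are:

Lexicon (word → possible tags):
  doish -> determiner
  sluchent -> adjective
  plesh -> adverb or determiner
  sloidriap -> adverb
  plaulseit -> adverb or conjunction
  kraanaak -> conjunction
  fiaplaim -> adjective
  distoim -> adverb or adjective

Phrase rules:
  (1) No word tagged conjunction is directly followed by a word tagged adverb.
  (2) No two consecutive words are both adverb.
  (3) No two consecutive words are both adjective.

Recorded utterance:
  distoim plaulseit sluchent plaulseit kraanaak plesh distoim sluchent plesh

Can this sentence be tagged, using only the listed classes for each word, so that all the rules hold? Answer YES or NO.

Candidates per position — 1:distoim {adverb,adjective}; 2:plaulseit {adverb,conjunction}; 3:sluchent {adjective}; 4:plaulseit {adverb,conjunction}; 5:kraanaak {conjunction}; 6:plesh {adverb,determiner}; 7:distoim {adverb,adjective}; 8:sluchent {adjective}; 9:plesh {adverb,determiner}.
One satisfying assignment: adjective adverb adjective conjunction conjunction determiner adverb adjective adverb.
Checking: rule 1 ok; rule 2 ok; rule 3 ok.

YES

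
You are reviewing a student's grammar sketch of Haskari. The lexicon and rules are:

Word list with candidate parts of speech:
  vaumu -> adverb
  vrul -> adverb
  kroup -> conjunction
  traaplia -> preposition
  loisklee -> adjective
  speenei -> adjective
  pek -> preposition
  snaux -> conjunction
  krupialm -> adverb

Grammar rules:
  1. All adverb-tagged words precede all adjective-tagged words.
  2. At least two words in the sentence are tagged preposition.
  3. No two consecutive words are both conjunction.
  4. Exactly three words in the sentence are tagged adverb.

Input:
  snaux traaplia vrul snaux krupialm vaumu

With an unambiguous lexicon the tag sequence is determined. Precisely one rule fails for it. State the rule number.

2

Fixed tagging: conjunction preposition adverb conjunction adverb adverb.
Checking each rule: R1 ✓, R2 ✗, R3 ✓, R4 ✓.
Only rule 2 fails.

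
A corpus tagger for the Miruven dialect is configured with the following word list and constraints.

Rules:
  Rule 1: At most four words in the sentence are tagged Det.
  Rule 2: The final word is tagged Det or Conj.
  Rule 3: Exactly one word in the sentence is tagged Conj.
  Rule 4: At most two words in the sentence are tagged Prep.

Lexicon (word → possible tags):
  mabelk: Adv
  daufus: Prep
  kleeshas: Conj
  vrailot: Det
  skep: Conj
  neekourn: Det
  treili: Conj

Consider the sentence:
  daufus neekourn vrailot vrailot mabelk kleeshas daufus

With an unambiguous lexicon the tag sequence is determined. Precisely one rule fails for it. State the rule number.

2

Fixed tagging: Prep Det Det Det Adv Conj Prep.
Rule check: R1 ✓, R2 ✗, R3 ✓, R4 ✓.
Only rule 2 fails.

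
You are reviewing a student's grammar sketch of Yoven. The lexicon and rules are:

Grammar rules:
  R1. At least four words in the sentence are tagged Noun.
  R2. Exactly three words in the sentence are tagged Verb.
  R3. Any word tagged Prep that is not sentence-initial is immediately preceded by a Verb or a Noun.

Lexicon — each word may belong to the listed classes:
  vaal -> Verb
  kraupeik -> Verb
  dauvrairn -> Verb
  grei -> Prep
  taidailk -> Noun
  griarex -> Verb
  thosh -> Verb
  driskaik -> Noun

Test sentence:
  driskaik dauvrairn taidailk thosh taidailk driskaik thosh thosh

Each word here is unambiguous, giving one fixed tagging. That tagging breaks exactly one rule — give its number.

2

Fixed tagging: Noun Verb Noun Verb Noun Noun Verb Verb.
Checking each rule: R1 ok, R2 fails, R3 ok.
Only rule 2 fails.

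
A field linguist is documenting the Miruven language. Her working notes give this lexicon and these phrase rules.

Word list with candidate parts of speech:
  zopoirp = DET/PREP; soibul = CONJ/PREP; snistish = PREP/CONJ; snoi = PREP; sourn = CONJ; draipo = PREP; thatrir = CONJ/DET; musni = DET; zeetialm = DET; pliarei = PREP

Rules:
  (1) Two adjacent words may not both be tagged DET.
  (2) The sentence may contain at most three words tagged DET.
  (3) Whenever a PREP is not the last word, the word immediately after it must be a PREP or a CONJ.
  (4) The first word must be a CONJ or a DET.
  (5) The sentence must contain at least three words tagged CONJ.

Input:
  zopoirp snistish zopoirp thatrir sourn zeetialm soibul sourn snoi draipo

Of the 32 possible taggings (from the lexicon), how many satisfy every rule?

6

Candidates per position — 1:zopoirp {DET,PREP}; 2:snistish {PREP,CONJ}; 3:zopoirp {DET,PREP}; 4:thatrir {CONJ,DET}; 5:sourn {CONJ}; 6:zeetialm {DET}; 7:soibul {CONJ,PREP}; 8:sourn {CONJ}; 9:snoi {PREP}; 10:draipo {PREP}.
There are 32 candidate sequences in total.
Checking each against the rules leaves 6 sequences.
Count = 6.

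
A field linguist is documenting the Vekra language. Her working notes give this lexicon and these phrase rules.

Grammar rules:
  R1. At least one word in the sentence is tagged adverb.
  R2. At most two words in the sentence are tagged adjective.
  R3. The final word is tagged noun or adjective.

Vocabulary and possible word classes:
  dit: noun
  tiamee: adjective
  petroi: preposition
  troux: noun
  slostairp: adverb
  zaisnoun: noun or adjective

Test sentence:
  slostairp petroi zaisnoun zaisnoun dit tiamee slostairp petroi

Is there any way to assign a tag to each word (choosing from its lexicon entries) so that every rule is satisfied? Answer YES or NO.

Candidates per position — 1:slostairp {adverb}; 2:petroi {preposition}; 3:zaisnoun {noun,adjective}; 4:zaisnoun {noun,adjective}; 5:dit {noun}; 6:tiamee {adjective}; 7:slostairp {adverb}; 8:petroi {preposition}.
Rule 3 cannot be satisfied by any choice of tags from the lexicon.
So there is no consistent tagging.

NO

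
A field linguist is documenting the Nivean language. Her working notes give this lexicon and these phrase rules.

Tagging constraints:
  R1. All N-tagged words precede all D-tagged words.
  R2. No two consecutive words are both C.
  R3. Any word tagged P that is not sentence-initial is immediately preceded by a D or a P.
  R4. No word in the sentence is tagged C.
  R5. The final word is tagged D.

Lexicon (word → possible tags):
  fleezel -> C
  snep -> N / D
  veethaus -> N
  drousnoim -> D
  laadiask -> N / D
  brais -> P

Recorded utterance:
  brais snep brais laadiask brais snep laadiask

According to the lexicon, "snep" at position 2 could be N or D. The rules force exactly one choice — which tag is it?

D

Candidates per position — 1:brais {P}; 2:snep {N,D}; 3:brais {P}; 4:laadiask {N,D}; 5:brais {P}; 6:snep {N,D}; 7:laadiask {N,D}.
At position 2, choosing N makes rule 3 impossible to satisfy; hence D.
At position 4, choosing N makes rule 1 impossible to satisfy; hence D.
At position 6, choosing N makes rule 1 impossible to satisfy; hence D.
At position 7, choosing N makes rule 1 impossible to satisfy; hence D.
The unique satisfying tagging is: P D P D P D D.
Rule-by-rule: rule 1 ok; rule 2 ok; rule 3 ok; rule 4 ok; rule 5 ok.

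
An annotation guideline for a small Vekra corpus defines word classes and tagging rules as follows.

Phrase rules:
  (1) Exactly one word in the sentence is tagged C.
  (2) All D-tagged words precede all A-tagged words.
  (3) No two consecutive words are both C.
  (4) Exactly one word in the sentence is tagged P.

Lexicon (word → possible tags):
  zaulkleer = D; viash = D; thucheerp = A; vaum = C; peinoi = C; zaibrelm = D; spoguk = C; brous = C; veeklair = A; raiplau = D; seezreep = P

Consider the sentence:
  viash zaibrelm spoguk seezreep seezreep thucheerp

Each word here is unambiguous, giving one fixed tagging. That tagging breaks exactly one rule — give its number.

Fixed tagging: D D C P P A.
Applying the rules: R1 ok, R2 ok, R3 ok, R4 fails.
Only rule 4 fails.

4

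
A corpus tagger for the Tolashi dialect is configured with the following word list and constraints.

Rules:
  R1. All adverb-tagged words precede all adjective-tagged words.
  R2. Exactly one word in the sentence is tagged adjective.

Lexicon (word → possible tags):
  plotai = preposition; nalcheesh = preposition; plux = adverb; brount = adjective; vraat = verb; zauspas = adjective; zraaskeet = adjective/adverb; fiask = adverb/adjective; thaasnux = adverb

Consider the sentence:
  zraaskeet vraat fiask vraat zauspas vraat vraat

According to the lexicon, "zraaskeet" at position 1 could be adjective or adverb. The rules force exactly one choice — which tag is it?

adverb

Candidates per position — 1:zraaskeet {adjective,adverb}; 2:vraat {verb}; 3:fiask {adverb,adjective}; 4:vraat {verb}; 5:zauspas {adjective}; 6:vraat {verb}; 7:vraat {verb}.
If word 1 were adjective, no tagging could satisfy rule 2; so word 1 is adverb.
If word 3 were adjective, no tagging could satisfy rule 2; so word 3 is adverb.
So the tagging must be: adverb verb adverb verb adjective verb verb.
Verifying each rule — rule 1 ✓; rule 2 ✓.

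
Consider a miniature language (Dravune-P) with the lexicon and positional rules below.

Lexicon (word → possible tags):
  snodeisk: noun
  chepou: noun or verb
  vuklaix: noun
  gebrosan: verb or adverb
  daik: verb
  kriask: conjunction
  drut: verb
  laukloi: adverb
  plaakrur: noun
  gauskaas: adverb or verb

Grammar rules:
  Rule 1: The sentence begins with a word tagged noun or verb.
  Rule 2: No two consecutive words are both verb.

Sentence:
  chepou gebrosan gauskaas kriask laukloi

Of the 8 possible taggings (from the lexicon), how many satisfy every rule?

Candidates per position — 1:chepou {noun,verb}; 2:gebrosan {verb,adverb}; 3:gauskaas {adverb,verb}; 4:kriask {conjunction}; 5:laukloi {adverb}.
There are 8 candidate sequences in total.
The sequences that satisfy every rule: noun verb adverb conjunction adverb; noun adverb adverb conjunction adverb; noun adverb verb conjunction adverb; verb adverb adverb conjunction adverb; verb adverb verb conjunction adverb.
Count = 5.

5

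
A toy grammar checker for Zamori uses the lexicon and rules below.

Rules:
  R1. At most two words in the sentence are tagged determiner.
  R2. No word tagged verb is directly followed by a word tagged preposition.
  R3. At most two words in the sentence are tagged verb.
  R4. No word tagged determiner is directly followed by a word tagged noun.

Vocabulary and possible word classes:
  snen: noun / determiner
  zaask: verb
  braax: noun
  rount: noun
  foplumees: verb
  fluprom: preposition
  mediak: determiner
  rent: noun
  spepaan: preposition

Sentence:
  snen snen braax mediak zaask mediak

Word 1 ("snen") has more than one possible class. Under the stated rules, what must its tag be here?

noun

Candidates per position — 1:snen {noun,determiner}; 2:snen {noun,determiner}; 3:braax {noun}; 4:mediak {determiner}; 5:zaask {verb}; 6:mediak {determiner}.
Position 1: determiner is ruled out by rule 1; that leaves noun.
Position 2: determiner is ruled out by rule 1; that leaves noun.
The unique satisfying tagging is: noun noun noun determiner verb determiner.
Rule-by-rule: rule 1 ✓; rule 2 ✓; rule 3 ✓; rule 4 ✓.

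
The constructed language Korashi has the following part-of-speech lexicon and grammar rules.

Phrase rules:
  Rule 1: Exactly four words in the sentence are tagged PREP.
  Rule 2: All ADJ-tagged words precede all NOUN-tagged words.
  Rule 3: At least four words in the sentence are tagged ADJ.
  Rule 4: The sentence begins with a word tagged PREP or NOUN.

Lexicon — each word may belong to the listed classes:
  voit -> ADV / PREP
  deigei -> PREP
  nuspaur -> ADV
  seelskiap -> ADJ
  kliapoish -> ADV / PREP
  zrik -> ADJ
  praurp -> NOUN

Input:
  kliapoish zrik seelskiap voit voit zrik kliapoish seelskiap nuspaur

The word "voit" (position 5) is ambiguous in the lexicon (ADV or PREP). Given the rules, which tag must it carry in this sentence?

Candidates per position — 1:kliapoish {ADV,PREP}; 2:zrik {ADJ}; 3:seelskiap {ADJ}; 4:voit {ADV,PREP}; 5:voit {ADV,PREP}; 6:zrik {ADJ}; 7:kliapoish {ADV,PREP}; 8:seelskiap {ADJ}; 9:nuspaur {ADV}.
If word 1 were ADV, no tagging could satisfy rule 1; so word 1 is PREP.
If word 4 were ADV, no tagging could satisfy rule 1; so word 4 is PREP.
If word 5 were ADV, no tagging could satisfy rule 1; so word 5 is PREP.
If word 7 were ADV, no tagging could satisfy rule 1; so word 7 is PREP.
The unique satisfying tagging is: PREP ADJ ADJ PREP PREP ADJ PREP ADJ ADV.
Check: rule 1 satisfied; rule 2 satisfied; rule 3 satisfied; rule 4 satisfied.

PREP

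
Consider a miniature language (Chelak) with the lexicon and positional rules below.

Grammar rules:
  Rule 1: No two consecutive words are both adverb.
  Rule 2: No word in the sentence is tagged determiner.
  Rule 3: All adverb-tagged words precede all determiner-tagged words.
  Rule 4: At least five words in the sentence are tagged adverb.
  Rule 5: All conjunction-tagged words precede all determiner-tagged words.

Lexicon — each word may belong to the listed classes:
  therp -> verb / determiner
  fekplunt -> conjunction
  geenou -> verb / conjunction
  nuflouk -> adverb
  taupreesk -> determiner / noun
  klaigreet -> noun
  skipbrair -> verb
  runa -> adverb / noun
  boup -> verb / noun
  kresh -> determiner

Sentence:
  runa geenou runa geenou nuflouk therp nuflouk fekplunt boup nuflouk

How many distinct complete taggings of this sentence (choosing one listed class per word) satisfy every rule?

8

Candidates per position — 1:runa {adverb,noun}; 2:geenou {verb,conjunction}; 3:runa {adverb,noun}; 4:geenou {verb,conjunction}; 5:nuflouk {adverb}; 6:therp {verb,determiner}; 7:nuflouk {adverb}; 8:fekplunt {conjunction}; 9:boup {verb,noun}; 10:nuflouk {adverb}.
There are 64 candidate sequences in total.
Checking each against the rules leaves 8 sequences.
Count = 8.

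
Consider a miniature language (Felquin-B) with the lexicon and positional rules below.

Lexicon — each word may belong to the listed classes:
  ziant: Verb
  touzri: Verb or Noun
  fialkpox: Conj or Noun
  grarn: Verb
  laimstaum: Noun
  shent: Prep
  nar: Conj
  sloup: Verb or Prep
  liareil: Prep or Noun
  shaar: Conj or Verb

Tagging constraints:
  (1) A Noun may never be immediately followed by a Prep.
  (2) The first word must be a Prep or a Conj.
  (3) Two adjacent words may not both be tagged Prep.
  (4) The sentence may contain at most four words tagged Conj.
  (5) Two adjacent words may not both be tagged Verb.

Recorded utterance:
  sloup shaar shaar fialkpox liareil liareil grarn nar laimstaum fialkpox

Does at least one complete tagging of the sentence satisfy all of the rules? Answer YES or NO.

Candidates per position — 1:sloup {Verb,Prep}; 2:shaar {Conj,Verb}; 3:shaar {Conj,Verb}; 4:fialkpox {Conj,Noun}; 5:liareil {Prep,Noun}; 6:liareil {Prep,Noun}; 7:grarn {Verb}; 8:nar {Conj}; 9:laimstaum {Noun}; 10:fialkpox {Conj,Noun}.
One satisfying assignment: Prep Conj Verb Conj Prep Noun Verb Conj Noun Conj.
Verifying each rule — rule 1 ✓; rule 2 ✓; rule 3 ✓; rule 4 ✓; rule 5 ✓.

YES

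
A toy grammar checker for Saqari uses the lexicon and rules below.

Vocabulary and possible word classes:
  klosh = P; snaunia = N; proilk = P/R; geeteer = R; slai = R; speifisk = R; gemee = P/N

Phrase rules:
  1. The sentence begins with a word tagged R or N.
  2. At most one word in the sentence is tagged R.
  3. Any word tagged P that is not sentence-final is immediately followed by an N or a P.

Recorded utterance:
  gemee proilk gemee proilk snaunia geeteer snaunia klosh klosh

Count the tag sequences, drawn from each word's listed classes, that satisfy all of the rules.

2

Candidates per position — 1:gemee {P,N}; 2:proilk {P,R}; 3:gemee {P,N}; 4:proilk {P,R}; 5:snaunia {N}; 6:geeteer {R}; 7:snaunia {N}; 8:klosh {P}; 9:klosh {P}.
There are 16 candidate sequences in total.
The sequences that satisfy every rule: N P P P N R N P P; N P N P N R N P P.
Count = 2.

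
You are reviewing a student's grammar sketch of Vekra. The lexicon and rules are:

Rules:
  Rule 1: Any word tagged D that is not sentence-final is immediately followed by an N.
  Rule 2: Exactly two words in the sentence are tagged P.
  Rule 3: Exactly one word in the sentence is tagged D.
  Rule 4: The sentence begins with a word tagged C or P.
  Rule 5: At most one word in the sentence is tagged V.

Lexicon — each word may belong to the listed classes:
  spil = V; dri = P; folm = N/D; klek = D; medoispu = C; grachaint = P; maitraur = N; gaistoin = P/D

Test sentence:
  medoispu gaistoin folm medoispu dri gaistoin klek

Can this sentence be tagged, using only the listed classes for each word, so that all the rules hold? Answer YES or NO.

Candidates per position — 1:medoispu {C}; 2:gaistoin {P,D}; 3:folm {N,D}; 4:medoispu {C}; 5:dri {P}; 6:gaistoin {P,D}; 7:klek {D}.
Every candidate sequence violates at least one rule; no consistent tagging exists.

NO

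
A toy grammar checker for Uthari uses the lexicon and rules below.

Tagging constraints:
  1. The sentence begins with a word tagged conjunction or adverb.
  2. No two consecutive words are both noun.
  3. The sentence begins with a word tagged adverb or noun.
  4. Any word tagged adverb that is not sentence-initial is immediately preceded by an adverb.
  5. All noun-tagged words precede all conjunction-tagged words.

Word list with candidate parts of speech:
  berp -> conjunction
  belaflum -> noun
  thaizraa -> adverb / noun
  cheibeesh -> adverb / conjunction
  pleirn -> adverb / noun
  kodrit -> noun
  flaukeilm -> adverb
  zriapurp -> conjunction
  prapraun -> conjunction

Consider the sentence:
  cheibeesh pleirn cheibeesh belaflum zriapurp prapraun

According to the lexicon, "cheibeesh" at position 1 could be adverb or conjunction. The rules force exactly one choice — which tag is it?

Candidates per position — 1:cheibeesh {adverb,conjunction}; 2:pleirn {adverb,noun}; 3:cheibeesh {adverb,conjunction}; 4:belaflum {noun}; 5:zriapurp {conjunction}; 6:prapraun {conjunction}.
At position 1, choosing conjunction makes rule 3 impossible to satisfy; hence adverb.
At position 3, choosing conjunction makes rule 5 impossible to satisfy; hence adverb.
At position 2, choosing noun makes rule 4 impossible to satisfy; hence adverb.
The unique satisfying tagging is: adverb adverb adverb noun conjunction conjunction.
Rule-by-rule: rule 1 holds; rule 2 holds; rule 3 holds; rule 4 holds; rule 5 holds.

adverb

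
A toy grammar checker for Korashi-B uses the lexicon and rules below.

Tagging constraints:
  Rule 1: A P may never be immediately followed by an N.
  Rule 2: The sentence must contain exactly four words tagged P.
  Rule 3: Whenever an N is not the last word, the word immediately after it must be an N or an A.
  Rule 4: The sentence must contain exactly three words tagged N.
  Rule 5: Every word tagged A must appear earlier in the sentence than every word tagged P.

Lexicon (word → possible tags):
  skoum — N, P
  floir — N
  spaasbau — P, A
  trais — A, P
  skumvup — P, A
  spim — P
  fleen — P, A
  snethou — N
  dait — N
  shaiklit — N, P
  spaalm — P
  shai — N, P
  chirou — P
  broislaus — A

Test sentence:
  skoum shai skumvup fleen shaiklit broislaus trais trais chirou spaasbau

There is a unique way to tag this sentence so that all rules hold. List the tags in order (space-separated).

Candidates per position — 1:skoum {N,P}; 2:shai {N,P}; 3:skumvup {P,A}; 4:fleen {P,A}; 5:shaiklit {N,P}; 6:broislaus {A}; 7:trais {A,P}; 8:trais {A,P}; 9:chirou {P}; 10:spaasbau {P,A}.
Position 1: tagging it P would leave rule 4 unsatisfiable, so it must be N.
Position 2: tagging it P would leave rule 3 unsatisfiable, so it must be N.
Position 3: tagging it P would leave rule 3 unsatisfiable, so it must be A.
Position 4: tagging it P would leave rule 5 unsatisfiable, so it must be A.
Position 5: tagging it P would leave rule 4 unsatisfiable, so it must be N.
Position 7: tagging it A would leave rule 2 unsatisfiable, so it must be P.
Position 8: tagging it A would leave rule 2 unsatisfiable, so it must be P.
Position 10: tagging it A would leave rule 2 unsatisfiable, so it must be P.
The only consistent sequence is: N N A A N A P P P P.
Rule-by-rule: rule 1 ✓; rule 2 ✓; rule 3 ✓; rule 4 ✓; rule 5 ✓.

N N A A N A P P P P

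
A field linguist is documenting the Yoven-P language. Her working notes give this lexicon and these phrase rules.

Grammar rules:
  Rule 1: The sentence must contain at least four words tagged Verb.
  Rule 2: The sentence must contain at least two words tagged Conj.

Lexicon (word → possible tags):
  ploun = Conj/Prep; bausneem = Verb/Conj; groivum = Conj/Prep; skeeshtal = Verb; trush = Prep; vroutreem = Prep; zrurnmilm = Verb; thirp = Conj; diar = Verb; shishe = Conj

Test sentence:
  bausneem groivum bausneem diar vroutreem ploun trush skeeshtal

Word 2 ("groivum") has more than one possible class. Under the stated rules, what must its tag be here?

Conj

Candidates per position — 1:bausneem {Verb,Conj}; 2:groivum {Conj,Prep}; 3:bausneem {Verb,Conj}; 4:diar {Verb}; 5:vroutreem {Prep}; 6:ploun {Conj,Prep}; 7:trush {Prep}; 8:skeeshtal {Verb}.
At position 1, choosing Conj makes rule 1 impossible to satisfy; hence Verb.
At position 3, choosing Conj makes rule 1 impossible to satisfy; hence Verb.
At position 6, choosing Prep makes rule 2 impossible to satisfy; hence Conj.
At position 2, choosing Prep makes rule 2 impossible to satisfy; hence Conj.
So the tagging must be: Verb Conj Verb Verb Prep Conj Prep Verb.
Verifying each rule — rule 1 satisfied; rule 2 satisfied.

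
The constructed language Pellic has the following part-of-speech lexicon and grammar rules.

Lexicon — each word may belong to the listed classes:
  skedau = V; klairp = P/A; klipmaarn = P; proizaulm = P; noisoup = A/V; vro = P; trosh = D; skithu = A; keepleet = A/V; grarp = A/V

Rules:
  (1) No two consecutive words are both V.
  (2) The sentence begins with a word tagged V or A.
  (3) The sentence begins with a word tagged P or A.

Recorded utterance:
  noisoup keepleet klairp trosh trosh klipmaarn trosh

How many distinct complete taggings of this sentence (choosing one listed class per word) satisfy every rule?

4

Candidates per position — 1:noisoup {A,V}; 2:keepleet {A,V}; 3:klairp {P,A}; 4:trosh {D}; 5:trosh {D}; 6:klipmaarn {P}; 7:trosh {D}.
There are 8 candidate sequences in total.
The sequences that satisfy every rule: A A P D D P D; A A A D D P D; A V P D D P D; A V A D D P D.
Count = 4.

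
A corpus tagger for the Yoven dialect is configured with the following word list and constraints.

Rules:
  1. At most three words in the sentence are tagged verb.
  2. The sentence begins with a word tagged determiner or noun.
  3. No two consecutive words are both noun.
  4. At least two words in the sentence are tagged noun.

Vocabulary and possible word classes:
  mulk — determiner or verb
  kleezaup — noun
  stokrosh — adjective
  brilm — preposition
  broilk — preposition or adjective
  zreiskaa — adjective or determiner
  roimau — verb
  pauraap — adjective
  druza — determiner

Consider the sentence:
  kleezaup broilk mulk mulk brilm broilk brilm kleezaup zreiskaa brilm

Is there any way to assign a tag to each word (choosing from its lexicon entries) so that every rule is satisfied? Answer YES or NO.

YES

Candidates per position — 1:kleezaup {noun}; 2:broilk {preposition,adjective}; 3:mulk {determiner,verb}; 4:mulk {determiner,verb}; 5:brilm {preposition}; 6:broilk {preposition,adjective}; 7:brilm {preposition}; 8:kleezaup {noun}; 9:zreiskaa {adjective,determiner}; 10:brilm {preposition}.
One satisfying assignment: noun adjective verb determiner preposition preposition preposition noun determiner preposition.
Checking: rule 1 ✓; rule 2 ✓; rule 3 ✓; rule 4 ✓.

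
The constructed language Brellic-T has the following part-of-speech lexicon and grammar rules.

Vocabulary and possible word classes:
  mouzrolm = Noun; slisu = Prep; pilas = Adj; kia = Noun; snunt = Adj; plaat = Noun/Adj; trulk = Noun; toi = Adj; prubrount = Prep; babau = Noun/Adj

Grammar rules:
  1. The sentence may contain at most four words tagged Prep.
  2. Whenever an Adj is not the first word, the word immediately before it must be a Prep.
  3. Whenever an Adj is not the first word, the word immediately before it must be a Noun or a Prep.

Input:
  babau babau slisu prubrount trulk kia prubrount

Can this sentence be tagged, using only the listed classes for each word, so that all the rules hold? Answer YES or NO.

Candidates per position — 1:babau {Noun,Adj}; 2:babau {Noun,Adj}; 3:slisu {Prep}; 4:prubrount {Prep}; 5:trulk {Noun}; 6:kia {Noun}; 7:prubrount {Prep}.
One satisfying assignment: Noun Noun Prep Prep Noun Noun Prep.
Check: rule 1 ✓; rule 2 ✓; rule 3 ✓.

YES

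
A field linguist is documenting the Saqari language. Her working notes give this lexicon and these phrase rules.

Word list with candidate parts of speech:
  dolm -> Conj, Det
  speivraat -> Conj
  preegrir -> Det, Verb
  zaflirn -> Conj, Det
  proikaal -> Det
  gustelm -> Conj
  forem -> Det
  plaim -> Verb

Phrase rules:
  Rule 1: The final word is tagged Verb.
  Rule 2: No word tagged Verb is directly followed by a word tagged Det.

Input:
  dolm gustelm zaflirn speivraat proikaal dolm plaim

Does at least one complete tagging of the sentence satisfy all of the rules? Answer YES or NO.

Candidates per position — 1:dolm {Conj,Det}; 2:gustelm {Conj}; 3:zaflirn {Conj,Det}; 4:speivraat {Conj}; 5:proikaal {Det}; 6:dolm {Conj,Det}; 7:plaim {Verb}.
One satisfying assignment: Conj Conj Conj Conj Det Conj Verb.
Check: rule 1 ok; rule 2 ok.

YES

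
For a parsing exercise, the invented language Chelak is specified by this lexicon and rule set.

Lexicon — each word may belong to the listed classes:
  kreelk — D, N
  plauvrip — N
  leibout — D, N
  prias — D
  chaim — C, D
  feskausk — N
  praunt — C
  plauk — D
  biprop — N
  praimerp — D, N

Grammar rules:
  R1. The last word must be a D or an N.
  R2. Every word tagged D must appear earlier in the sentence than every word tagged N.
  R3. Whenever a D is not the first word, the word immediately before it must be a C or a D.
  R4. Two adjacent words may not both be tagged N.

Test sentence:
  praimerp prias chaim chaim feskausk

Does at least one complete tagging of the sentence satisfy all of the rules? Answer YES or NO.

Candidates per position — 1:praimerp {D,N}; 2:prias {D}; 3:chaim {C,D}; 4:chaim {C,D}; 5:feskausk {N}.
One satisfying assignment: D D C D N.
Check: rule 1 ok; rule 2 ok; rule 3 ok; rule 4 ok.

YES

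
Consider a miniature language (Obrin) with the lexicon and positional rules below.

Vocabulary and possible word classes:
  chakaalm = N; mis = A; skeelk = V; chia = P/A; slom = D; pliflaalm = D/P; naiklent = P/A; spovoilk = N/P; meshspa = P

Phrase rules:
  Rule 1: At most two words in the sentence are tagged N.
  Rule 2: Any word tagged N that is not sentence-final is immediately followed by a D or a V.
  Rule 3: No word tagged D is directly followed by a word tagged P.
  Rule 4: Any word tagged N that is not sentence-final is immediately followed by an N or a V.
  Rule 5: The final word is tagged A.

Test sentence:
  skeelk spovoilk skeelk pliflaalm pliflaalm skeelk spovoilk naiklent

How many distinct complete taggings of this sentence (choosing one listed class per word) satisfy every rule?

Candidates per position — 1:skeelk {V}; 2:spovoilk {N,P}; 3:skeelk {V}; 4:pliflaalm {D,P}; 5:pliflaalm {D,P}; 6:skeelk {V}; 7:spovoilk {N,P}; 8:naiklent {P,A}.
There are 32 candidate sequences in total.
Checking each against the rules leaves 6 sequences.
Count = 6.

6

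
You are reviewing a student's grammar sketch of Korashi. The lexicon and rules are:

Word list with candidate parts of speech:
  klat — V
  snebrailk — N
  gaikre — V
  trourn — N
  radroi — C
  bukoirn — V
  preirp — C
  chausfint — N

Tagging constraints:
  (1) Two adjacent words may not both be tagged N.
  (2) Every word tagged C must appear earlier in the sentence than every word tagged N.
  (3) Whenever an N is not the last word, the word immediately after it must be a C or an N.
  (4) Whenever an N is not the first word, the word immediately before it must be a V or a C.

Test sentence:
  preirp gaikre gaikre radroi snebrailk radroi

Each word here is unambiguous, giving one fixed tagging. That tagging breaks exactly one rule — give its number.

Fixed tagging: C V V C N C.
Checking each rule: R1 ✓, R2 ✗, R3 ✓, R4 ✓.
Only rule 2 fails.

2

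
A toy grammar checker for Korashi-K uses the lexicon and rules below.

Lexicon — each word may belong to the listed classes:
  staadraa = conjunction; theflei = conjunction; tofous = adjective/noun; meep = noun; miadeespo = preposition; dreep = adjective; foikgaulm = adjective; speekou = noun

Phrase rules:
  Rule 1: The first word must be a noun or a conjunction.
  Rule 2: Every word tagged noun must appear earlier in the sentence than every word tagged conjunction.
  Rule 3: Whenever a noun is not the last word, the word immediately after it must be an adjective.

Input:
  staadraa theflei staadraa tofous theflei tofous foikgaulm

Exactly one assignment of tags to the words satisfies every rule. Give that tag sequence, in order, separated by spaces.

conjunction conjunction conjunction adjective conjunction adjective adjective

Candidates per position — 1:staadraa {conjunction}; 2:theflei {conjunction}; 3:staadraa {conjunction}; 4:tofous {adjective,noun}; 5:theflei {conjunction}; 6:tofous {adjective,noun}; 7:foikgaulm {adjective}.
If word 4 were noun, no tagging could satisfy rule 2; so word 4 is adjective.
If word 6 were noun, no tagging could satisfy rule 2; so word 6 is adjective.
The unique satisfying tagging is: conjunction conjunction conjunction adjective conjunction adjective adjective.
Check: rule 1 ✓; rule 2 ✓; rule 3 ✓.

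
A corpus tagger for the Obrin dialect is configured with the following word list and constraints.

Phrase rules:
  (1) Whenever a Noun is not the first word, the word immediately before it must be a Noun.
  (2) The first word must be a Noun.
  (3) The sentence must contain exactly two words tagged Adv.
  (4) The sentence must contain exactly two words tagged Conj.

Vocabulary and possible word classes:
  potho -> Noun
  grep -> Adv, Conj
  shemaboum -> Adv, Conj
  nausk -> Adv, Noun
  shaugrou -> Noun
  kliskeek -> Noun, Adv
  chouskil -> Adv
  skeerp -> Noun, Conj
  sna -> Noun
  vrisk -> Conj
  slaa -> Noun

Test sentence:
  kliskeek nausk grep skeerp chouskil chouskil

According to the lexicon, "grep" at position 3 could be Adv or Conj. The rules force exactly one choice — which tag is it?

Candidates per position — 1:kliskeek {Noun,Adv}; 2:nausk {Adv,Noun}; 3:grep {Adv,Conj}; 4:skeerp {Noun,Conj}; 5:chouskil {Adv}; 6:chouskil {Adv}.
If word 1 were Adv, no tagging could satisfy rule 2; so word 1 is Noun.
If word 2 were Adv, no tagging could satisfy rule 3; so word 2 is Noun.
If word 3 were Adv, no tagging could satisfy rule 3; so word 3 is Conj.
If word 4 were Noun, no tagging could satisfy rule 1; so word 4 is Conj.
That leaves exactly one tagging: Noun Noun Conj Conj Adv Adv.
Verifying each rule — rule 1 ok; rule 2 ok; rule 3 ok; rule 4 ok.

Conj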